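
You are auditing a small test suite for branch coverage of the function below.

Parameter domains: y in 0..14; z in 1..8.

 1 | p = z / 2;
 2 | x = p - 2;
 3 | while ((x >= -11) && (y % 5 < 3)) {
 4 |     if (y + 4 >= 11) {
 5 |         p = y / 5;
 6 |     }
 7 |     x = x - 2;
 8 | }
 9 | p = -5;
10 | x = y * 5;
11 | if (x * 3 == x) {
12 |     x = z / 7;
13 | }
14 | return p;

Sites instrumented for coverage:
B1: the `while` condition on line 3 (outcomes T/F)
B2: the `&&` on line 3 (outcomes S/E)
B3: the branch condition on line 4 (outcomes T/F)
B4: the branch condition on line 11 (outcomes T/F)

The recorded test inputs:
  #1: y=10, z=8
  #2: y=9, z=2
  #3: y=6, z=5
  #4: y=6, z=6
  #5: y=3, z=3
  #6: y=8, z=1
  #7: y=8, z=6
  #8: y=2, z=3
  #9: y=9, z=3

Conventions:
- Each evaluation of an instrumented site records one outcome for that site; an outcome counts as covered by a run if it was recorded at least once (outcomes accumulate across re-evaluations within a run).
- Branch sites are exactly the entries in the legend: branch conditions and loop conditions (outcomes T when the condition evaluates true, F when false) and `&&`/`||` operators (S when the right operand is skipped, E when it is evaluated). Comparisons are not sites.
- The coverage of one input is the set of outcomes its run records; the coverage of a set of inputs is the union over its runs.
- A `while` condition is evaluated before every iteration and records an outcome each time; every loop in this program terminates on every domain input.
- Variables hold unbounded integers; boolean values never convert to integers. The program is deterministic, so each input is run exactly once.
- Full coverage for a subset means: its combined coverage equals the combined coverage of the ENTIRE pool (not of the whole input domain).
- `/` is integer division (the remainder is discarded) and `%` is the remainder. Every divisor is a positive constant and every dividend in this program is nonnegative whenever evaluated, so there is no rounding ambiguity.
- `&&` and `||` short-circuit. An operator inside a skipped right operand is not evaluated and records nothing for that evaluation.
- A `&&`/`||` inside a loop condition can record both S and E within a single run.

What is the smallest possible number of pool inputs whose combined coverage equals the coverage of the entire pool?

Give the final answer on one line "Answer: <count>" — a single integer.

run #1 (y=10, z=8) records B1=T, B1=F, B2=S, B2=E, B3=T, B4=F
run #2 (y=9, z=2) records B1=F, B2=E, B4=F
run #3 (y=6, z=5) records B1=T, B1=F, B2=S, B2=E, B3=F, B4=F
run #4 (y=6, z=6) records B1=T, B1=F, B2=S, B2=E, B3=F, B4=F
run #5 (y=3, z=3) records B1=F, B2=E, B4=F
run #6 (y=8, z=1) records B1=F, B2=E, B4=F
run #7 (y=8, z=6) records B1=F, B2=E, B4=F
run #8 (y=2, z=3) records B1=T, B1=F, B2=S, B2=E, B3=F, B4=F
run #9 (y=9, z=3) records B1=F, B2=E, B4=F
pool-wide coverage (7 outcomes): B1=T, B1=F, B2=S, B2=E, B3=T, B3=F, B4=F
every size-1 subset falls short of the 7 outcomes (best: 6/7)
at size 2, {1, 3} reaches all 7 outcomes; every lexicographically earlier size-2 subset fails

Answer: 2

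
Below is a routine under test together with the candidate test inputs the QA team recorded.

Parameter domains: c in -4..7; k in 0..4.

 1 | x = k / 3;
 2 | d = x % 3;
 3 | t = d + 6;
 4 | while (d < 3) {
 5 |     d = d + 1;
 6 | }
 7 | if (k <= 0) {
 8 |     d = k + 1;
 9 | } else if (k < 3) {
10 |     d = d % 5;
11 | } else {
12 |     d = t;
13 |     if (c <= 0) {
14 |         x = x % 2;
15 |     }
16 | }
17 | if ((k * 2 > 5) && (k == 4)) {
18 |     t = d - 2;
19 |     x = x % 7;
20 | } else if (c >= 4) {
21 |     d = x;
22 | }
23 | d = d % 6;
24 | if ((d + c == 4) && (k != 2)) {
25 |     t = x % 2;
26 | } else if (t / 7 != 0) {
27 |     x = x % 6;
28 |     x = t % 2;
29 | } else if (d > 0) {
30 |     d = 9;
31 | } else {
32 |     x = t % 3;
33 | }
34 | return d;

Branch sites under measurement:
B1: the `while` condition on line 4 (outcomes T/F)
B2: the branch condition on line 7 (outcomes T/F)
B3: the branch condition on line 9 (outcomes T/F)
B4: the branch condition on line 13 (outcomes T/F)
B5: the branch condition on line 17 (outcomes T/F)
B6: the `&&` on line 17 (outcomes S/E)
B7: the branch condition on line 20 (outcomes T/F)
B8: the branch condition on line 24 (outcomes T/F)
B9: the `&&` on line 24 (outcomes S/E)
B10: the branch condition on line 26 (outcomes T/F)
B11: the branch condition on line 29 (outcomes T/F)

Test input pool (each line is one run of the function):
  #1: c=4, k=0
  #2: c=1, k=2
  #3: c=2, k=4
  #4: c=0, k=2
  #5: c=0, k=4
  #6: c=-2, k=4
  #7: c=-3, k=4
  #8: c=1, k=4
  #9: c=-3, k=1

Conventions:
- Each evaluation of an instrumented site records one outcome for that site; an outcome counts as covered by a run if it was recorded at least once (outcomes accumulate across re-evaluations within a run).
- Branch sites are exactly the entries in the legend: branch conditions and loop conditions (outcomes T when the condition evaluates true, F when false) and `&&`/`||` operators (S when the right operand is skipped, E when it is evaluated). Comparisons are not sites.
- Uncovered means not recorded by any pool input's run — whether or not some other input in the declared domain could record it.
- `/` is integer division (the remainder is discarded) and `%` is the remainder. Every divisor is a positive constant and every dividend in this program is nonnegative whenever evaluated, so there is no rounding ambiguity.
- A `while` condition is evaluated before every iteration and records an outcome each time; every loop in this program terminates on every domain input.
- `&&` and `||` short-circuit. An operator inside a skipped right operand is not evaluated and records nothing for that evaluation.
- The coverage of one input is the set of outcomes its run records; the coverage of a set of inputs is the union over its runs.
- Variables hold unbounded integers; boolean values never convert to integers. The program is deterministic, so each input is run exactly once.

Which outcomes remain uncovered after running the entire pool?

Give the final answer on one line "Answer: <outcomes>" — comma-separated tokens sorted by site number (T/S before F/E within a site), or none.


input #1, c=4, k=0: events B1->T, B1->T, B1->T, B1->F, B2->T, B6->S, B5->F, B7->T, B9->E, B8->T; outcomes B1=T, B1=F, B2=T, B5=F, B6=S, B7=T, B8=T, B9=E
input #2, c=1, k=2: events B1->T, B1->T, B1->T, B1->F, B2->F, B3->T, B6->S, B5->F, B7->F, B9->E, B8->F, B10->F, B11->T; outcomes B1=T, B1=F, B2=F, B3=T, B5=F, B6=S, B7=F, B8=F, B9=E, B10=F, B11=T
input #3, c=2, k=4: events B1->T, B1->T, B1->F, B2->F, B3->F, B4->F, B6->E, B5->T, B9->S, B8->F, B10->F, B11->T; outcomes B1=T, B1=F, B2=F, B3=F, B4=F, B5=T, B6=E, B8=F, B9=S, B10=F, B11=T
input #4, c=0, k=2: events B1->T, B1->T, B1->T, B1->F, B2->F, B3->T, B6->S, B5->F, B7->F, B9->S, B8->F, B10->F, B11->T; outcomes B1=T, B1=F, B2=F, B3=T, B5=F, B6=S, B7=F, B8=F, B9=S, B10=F, B11=T
input #5, c=0, k=4: events B1->T, B1->T, B1->F, B2->F, B3->F, B4->T, B6->E, B5->T, B9->S, B8->F, B10->F, B11->T; outcomes B1=T, B1=F, B2=F, B3=F, B4=T, B5=T, B6=E, B8=F, B9=S, B10=F, B11=T
input #6, c=-2, k=4: events B1->T, B1->T, B1->F, B2->F, B3->F, B4->T, B6->E, B5->T, B9->S, B8->F, B10->F, B11->T; outcomes B1=T, B1=F, B2=F, B3=F, B4=T, B5=T, B6=E, B8=F, B9=S, B10=F, B11=T
input #7, c=-3, k=4: events B1->T, B1->T, B1->F, B2->F, B3->F, B4->T, B6->E, B5->T, B9->S, B8->F, B10->F, B11->T; outcomes B1=T, B1=F, B2=F, B3=F, B4=T, B5=T, B6=E, B8=F, B9=S, B10=F, B11=T
input #8, c=1, k=4: events B1->T, B1->T, B1->F, B2->F, B3->F, B4->F, B6->E, B5->T, B9->S, B8->F, B10->F, B11->T; outcomes B1=T, B1=F, B2=F, B3=F, B4=F, B5=T, B6=E, B8=F, B9=S, B10=F, B11=T
input #9, c=-3, k=1: events B1->T, B1->T, B1->T, B1->F, B2->F, B3->T, B6->S, B5->F, B7->F, B9->S, B8->F, B10->F, B11->T; outcomes B1=T, B1=F, B2=F, B3=T, B5=F, B6=S, B7=F, B8=F, B9=S, B10=F, B11=T
union over the pool: B1=T, B1=F, B2=T, B2=F, B3=T, B3=F, B4=T, B4=F, B5=T, B5=F, B6=S, B6=E, B7=T, B7=F, B8=T, B8=F, B9=S, B9=E, B10=F, B11=T
uncovered (2 of 22): B10=T, B11=F
Answer: B10=T, B11=F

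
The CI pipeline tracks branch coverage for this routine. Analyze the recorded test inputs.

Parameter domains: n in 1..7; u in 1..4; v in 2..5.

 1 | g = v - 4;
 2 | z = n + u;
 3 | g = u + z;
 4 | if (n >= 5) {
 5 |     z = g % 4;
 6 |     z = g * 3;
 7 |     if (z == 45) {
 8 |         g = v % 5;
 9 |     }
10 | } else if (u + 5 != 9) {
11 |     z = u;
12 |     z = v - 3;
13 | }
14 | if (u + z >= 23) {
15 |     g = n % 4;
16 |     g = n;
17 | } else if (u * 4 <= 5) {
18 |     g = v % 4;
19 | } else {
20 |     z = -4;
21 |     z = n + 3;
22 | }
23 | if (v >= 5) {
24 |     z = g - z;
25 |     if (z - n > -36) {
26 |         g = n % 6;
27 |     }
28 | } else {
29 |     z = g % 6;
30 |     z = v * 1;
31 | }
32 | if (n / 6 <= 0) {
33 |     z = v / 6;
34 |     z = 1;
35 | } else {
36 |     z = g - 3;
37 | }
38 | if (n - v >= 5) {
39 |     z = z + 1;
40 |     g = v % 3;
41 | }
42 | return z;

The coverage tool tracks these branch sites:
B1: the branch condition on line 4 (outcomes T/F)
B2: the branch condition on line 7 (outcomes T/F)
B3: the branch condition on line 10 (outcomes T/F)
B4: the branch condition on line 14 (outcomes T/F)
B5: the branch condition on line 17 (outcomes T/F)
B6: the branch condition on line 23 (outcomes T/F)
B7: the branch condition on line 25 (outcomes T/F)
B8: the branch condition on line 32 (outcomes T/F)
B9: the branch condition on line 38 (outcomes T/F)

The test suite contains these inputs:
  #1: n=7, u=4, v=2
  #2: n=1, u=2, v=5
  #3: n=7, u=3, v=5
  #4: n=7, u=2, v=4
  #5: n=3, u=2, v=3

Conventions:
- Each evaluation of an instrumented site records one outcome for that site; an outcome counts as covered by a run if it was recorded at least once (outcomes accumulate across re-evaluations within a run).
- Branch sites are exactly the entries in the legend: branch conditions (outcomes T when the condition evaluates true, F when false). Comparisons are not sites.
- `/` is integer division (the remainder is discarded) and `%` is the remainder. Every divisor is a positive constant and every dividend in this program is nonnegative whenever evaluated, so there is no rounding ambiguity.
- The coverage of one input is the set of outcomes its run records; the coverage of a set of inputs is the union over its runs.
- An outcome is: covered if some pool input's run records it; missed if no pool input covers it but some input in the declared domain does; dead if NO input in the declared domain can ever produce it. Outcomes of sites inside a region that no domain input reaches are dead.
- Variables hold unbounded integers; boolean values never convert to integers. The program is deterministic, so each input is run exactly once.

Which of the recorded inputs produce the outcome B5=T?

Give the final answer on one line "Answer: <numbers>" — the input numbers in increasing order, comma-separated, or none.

input #1 (n=7, u=4, v=2): misses B5=T
input #2 (n=1, u=2, v=5): misses B5=T
input #3 (n=7, u=3, v=5): misses B5=T
input #4 (n=7, u=2, v=4): misses B5=T
input #5 (n=3, u=2, v=3): misses B5=T

Answer: none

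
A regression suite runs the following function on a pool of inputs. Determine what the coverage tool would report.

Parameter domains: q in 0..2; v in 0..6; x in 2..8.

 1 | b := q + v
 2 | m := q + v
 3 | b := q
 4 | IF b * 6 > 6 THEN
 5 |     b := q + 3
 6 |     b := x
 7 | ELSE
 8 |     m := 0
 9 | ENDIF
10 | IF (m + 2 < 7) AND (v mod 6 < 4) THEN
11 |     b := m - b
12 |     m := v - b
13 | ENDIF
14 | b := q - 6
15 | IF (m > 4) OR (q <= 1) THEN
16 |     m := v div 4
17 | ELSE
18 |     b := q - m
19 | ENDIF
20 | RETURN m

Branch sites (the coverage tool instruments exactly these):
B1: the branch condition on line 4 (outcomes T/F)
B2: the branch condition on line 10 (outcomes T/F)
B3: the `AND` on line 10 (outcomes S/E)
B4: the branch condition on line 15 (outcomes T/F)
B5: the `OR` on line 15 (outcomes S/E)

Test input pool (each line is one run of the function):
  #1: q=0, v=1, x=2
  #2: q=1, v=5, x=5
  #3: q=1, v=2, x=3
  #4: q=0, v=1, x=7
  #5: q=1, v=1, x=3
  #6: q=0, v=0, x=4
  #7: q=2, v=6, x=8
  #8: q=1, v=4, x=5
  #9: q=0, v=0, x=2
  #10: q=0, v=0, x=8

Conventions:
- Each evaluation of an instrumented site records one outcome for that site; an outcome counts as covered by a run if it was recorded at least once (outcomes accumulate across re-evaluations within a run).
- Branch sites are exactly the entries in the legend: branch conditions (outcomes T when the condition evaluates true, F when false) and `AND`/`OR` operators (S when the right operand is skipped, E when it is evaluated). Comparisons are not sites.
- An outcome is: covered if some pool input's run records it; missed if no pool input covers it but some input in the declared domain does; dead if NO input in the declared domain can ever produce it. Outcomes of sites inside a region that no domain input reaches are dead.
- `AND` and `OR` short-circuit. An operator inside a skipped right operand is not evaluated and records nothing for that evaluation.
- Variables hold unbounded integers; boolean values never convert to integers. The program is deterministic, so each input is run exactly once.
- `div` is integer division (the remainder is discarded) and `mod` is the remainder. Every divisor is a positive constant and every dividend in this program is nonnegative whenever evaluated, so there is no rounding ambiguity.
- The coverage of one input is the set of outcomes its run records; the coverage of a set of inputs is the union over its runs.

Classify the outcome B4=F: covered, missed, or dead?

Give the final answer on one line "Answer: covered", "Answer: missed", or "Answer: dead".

no pool input records B4=F
but domain input (q=2, v=0, x=2) does record it -> reachable, so missed

Answer: missed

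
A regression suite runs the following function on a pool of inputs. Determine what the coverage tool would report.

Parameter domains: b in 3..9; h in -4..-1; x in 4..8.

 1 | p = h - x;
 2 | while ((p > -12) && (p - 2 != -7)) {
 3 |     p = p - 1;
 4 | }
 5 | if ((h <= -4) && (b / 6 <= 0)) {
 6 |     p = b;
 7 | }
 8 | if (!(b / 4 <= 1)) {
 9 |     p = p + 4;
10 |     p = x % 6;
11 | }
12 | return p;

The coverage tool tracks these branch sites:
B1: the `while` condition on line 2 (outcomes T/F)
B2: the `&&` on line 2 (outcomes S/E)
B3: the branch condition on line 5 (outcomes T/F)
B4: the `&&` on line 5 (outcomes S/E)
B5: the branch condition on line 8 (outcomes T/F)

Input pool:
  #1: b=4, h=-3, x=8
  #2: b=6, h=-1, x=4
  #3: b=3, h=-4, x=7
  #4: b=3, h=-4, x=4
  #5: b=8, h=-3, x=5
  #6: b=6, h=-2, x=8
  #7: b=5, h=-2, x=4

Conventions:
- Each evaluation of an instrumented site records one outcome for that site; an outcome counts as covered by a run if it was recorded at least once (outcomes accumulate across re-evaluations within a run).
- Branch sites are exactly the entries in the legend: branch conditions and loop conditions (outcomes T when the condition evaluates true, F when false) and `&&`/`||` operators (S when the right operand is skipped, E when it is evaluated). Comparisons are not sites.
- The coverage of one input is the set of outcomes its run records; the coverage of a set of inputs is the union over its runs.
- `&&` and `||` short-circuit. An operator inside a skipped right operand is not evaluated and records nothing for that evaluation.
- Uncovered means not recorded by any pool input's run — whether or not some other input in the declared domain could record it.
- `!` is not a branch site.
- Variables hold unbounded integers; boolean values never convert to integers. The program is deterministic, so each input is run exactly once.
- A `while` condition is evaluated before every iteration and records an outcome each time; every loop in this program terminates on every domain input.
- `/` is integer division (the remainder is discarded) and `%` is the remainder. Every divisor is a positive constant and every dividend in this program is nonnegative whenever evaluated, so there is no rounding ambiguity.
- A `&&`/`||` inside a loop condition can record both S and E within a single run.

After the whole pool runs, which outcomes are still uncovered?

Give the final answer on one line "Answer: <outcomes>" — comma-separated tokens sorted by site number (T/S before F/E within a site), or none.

input #1 (b=4, h=-3, x=8): covers B1=T, B1=F, B2=S, B2=E, B3=F, B4=S, B5=F
input #2 (b=6, h=-1, x=4): covers B1=F, B2=E, B3=F, B4=S, B5=F
input #3 (b=3, h=-4, x=7): covers B1=T, B1=F, B2=S, B2=E, B3=T, B4=E, B5=F
input #4 (b=3, h=-4, x=4): covers B1=T, B1=F, B2=S, B2=E, B3=T, B4=E, B5=F
input #5 (b=8, h=-3, x=5): covers B1=T, B1=F, B2=S, B2=E, B3=F, B4=S, B5=T
input #6 (b=6, h=-2, x=8): covers B1=T, B1=F, B2=S, B2=E, B3=F, B4=S, B5=F
input #7 (b=5, h=-2, x=4): covers B1=T, B1=F, B2=S, B2=E, B3=F, B4=S, B5=F
union over the pool: B1=T, B1=F, B2=S, B2=E, B3=T, B3=F, B4=S, B4=E, B5=T, B5=F
uncovered (0 of 10): none

Answer: none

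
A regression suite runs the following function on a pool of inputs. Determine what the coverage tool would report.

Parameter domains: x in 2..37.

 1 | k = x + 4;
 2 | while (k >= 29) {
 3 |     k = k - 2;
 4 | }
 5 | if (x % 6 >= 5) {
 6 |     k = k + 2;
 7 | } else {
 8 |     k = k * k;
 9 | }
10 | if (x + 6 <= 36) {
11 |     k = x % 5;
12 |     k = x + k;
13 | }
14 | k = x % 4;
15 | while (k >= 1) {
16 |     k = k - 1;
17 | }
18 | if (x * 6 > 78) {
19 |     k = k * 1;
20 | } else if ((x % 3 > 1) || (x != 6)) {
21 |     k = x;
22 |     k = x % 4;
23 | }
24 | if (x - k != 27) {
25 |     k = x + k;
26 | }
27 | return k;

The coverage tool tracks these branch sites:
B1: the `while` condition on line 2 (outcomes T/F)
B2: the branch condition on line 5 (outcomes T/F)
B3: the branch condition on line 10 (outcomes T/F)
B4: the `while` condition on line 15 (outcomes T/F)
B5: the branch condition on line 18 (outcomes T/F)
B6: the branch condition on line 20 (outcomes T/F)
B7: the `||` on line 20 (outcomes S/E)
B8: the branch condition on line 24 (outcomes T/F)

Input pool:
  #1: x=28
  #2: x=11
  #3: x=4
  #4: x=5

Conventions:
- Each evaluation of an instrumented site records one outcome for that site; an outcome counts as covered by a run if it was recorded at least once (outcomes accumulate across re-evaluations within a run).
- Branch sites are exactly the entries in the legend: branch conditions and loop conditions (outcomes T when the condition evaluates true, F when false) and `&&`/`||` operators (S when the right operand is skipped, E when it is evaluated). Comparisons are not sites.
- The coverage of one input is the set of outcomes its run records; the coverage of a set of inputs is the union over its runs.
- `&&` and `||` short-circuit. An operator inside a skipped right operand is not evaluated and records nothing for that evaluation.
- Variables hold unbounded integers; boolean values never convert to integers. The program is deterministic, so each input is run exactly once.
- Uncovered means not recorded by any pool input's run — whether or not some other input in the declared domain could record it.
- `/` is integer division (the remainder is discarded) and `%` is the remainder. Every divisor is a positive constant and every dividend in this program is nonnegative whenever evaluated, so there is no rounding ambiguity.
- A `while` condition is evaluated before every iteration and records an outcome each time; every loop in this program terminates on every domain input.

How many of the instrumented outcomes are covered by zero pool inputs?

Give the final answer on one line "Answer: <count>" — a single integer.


input #1, x=28: events B1->T, B1->T, B1->F, B2->F, B3->T, B4->F, B5->T, B8->T; outcomes B1=T, B1=F, B2=F, B3=T, B4=F, B5=T, B8=T
input #2, x=11: events B1->F, B2->T, B3->T, B4->T, B4->T, B4->T, B4->F, B5->F, B7->S, B6->T, B8->T; outcomes B1=F, B2=T, B3=T, B4=T, B4=F, B5=F, B6=T, B7=S, B8=T
input #3, x=4: events B1->F, B2->F, B3->T, B4->F, B5->F, B7->E, B6->T, B8->T; outcomes B1=F, B2=F, B3=T, B4=F, B5=F, B6=T, B7=E, B8=T
input #4, x=5: events B1->F, B2->T, B3->T, B4->T, B4->F, B5->F, B7->S, B6->T, B8->T; outcomes B1=F, B2=T, B3=T, B4=T, B4=F, B5=F, B6=T, B7=S, B8=T
union over the pool: B1=T, B1=F, B2=T, B2=F, B3=T, B4=T, B4=F, B5=T, B5=F, B6=T, B7=S, B7=E, B8=T
uncovered (3 of 16): B3=F, B6=F, B8=F
Answer: 3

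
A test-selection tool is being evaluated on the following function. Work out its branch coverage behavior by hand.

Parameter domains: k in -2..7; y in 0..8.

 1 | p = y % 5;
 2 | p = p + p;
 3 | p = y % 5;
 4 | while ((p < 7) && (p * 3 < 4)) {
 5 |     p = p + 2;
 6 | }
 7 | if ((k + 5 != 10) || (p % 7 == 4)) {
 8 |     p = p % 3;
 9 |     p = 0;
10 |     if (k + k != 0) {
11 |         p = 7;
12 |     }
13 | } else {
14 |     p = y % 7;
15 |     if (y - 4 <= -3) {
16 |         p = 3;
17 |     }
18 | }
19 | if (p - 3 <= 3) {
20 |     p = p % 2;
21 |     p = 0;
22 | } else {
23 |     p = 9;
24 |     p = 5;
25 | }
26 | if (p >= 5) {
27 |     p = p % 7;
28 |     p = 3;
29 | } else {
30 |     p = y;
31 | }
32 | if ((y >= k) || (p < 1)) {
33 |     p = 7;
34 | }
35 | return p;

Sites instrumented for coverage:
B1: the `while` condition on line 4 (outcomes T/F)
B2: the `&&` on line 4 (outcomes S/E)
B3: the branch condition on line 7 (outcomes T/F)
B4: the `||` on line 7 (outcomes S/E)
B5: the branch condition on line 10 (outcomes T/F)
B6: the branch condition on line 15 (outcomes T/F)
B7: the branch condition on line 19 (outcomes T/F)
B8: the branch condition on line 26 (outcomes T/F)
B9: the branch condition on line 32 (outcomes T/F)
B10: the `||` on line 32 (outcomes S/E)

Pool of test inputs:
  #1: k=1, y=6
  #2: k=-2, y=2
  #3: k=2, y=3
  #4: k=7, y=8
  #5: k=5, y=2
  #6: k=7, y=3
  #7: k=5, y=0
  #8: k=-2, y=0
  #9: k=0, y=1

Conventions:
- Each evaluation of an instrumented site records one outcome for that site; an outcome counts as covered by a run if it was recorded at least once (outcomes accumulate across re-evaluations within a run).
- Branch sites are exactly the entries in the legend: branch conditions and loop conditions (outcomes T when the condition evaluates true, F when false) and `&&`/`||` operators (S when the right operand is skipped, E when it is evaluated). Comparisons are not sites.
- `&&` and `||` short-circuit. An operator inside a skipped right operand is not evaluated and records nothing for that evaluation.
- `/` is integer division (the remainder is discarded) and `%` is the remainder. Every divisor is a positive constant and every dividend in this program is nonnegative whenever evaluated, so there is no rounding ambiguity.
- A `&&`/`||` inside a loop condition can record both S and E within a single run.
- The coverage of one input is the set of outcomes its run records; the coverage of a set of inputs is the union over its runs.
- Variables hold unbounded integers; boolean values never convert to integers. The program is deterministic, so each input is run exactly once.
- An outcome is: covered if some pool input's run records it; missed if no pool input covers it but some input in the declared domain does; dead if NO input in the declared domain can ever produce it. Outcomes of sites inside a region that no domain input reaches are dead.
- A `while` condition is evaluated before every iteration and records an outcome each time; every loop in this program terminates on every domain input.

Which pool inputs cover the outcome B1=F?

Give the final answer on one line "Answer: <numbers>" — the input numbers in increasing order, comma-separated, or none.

input #1 (k=1, y=6): records B1=F
input #2 (k=-2, y=2): records B1=F
input #3 (k=2, y=3): records B1=F
input #4 (k=7, y=8): records B1=F
input #5 (k=5, y=2): records B1=F
input #6 (k=7, y=3): records B1=F
input #7 (k=5, y=0): records B1=F
input #8 (k=-2, y=0): records B1=F
input #9 (k=0, y=1): records B1=F

Answer: 1, 2, 3, 4, 5, 6, 7, 8, 9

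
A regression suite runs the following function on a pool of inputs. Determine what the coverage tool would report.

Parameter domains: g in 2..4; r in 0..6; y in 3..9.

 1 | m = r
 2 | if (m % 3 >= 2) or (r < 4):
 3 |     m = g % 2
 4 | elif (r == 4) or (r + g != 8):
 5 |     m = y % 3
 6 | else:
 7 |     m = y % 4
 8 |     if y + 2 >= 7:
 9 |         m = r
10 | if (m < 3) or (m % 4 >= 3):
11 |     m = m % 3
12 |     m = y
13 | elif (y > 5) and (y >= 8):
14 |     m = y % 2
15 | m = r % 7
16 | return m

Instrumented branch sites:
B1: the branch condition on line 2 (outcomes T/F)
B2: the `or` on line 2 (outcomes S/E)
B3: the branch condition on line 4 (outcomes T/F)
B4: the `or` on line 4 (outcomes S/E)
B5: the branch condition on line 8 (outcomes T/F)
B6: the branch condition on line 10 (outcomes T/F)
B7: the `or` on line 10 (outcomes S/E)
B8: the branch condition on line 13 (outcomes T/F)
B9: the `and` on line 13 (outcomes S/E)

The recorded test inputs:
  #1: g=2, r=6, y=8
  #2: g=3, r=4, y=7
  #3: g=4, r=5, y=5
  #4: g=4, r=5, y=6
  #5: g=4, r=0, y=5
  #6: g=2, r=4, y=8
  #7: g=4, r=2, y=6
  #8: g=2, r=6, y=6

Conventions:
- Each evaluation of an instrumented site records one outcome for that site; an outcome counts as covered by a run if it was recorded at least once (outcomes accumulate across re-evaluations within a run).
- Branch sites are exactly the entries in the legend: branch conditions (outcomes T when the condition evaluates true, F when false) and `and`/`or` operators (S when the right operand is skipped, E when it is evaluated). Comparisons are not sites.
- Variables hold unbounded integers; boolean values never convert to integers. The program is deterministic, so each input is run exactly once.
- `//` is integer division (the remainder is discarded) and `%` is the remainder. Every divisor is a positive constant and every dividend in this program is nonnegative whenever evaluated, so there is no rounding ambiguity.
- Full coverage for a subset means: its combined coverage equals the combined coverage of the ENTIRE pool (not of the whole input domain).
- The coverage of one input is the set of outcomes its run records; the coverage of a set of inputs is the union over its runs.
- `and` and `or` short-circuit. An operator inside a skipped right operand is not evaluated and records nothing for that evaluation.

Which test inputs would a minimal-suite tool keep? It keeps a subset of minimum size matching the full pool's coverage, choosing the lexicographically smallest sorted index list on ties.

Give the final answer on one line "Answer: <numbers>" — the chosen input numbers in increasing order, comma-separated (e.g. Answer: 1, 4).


run #1 (g=2, r=6, y=8) runs B2->E, B1->F, B4->E, B3->F, B5->T, B7->E, B6->F, B9->E, B8->T; records B1=F, B2=E, B3=F, B4=E, B5=T, B6=F, B7=E, B8=T, B9=E
run #2 (g=3, r=4, y=7) runs B2->E, B1->F, B4->S, B3->T, B7->S, B6->T; records B1=F, B2=E, B3=T, B4=S, B6=T, B7=S
run #3 (g=4, r=5, y=5) runs B2->S, B1->T, B7->S, B6->T; records B1=T, B2=S, B6=T, B7=S
run #4 (g=4, r=5, y=6) runs B2->S, B1->T, B7->S, B6->T; records B1=T, B2=S, B6=T, B7=S
run #5 (g=4, r=0, y=5) runs B2->E, B1->T, B7->S, B6->T; records B1=T, B2=E, B6=T, B7=S
run #6 (g=2, r=4, y=8) runs B2->E, B1->F, B4->S, B3->T, B7->S, B6->T; records B1=F, B2=E, B3=T, B4=S, B6=T, B7=S
run #7 (g=4, r=2, y=6) runs B2->S, B1->T, B7->S, B6->T; records B1=T, B2=S, B6=T, B7=S
run #8 (g=2, r=6, y=6) runs B2->E, B1->F, B4->E, B3->F, B5->T, B7->E, B6->F, B9->E, B8->F; records B1=F, B2=E, B3=F, B4=E, B5=T, B6=F, B7=E, B8=F, B9=E
pool-wide coverage (16 outcomes): B1=T, B1=F, B2=S, B2=E, B3=T, B3=F, B4=S, B4=E, B5=T, B6=T, B6=F, B7=S, B7=E, B8=T, B8=F, B9=E
every size-1 subset falls short of the 16 outcomes (best: 9/16)
every size-2 subset falls short of the 16 outcomes (best: 13/16)
every size-3 subset falls short of the 16 outcomes (best: 15/16)
size 4: inputs {1, 2, 3, 8} cover all 16 outcomes, and no lexicographically smaller subset of this size does
Answer: 1, 2, 3, 8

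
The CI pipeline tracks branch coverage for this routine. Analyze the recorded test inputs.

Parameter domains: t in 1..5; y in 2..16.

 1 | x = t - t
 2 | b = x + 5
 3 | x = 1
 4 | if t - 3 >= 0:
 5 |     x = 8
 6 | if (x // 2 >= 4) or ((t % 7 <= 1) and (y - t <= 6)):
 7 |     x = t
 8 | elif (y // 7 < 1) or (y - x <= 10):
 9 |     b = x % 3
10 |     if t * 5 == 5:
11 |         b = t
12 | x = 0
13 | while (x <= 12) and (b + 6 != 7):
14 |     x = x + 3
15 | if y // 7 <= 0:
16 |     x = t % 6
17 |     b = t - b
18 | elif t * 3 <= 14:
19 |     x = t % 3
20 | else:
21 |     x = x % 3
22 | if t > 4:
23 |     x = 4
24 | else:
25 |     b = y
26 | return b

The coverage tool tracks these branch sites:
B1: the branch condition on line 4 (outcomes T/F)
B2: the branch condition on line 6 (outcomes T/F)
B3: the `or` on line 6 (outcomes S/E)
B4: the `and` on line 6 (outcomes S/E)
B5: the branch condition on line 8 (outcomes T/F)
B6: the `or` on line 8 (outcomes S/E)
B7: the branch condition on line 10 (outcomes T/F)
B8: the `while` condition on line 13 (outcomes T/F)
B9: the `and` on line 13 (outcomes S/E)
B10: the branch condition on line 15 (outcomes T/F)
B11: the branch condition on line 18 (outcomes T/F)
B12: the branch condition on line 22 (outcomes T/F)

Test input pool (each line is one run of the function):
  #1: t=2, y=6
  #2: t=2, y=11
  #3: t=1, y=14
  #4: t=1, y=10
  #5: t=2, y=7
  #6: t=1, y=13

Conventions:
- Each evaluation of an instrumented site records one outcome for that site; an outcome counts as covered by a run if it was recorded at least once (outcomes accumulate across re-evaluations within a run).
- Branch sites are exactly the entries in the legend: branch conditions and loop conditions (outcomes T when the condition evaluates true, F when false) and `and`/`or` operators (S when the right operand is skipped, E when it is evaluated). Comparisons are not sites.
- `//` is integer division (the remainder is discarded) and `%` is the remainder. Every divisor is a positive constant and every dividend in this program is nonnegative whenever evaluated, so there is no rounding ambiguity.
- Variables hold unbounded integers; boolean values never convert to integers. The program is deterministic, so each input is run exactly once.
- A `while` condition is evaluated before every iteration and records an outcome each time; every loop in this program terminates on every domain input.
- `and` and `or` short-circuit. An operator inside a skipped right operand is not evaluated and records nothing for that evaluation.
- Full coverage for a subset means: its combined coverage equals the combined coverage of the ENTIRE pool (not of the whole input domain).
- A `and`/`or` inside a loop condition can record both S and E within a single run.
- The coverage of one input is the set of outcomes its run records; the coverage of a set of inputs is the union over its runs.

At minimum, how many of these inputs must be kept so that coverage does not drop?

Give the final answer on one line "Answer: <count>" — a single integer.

input #1 (t=2, y=6): covers B1=F, B2=F, B3=E, B4=S, B5=T, B6=S, B7=F, B8=F, B9=E, B10=T, B12=F
input #2 (t=2, y=11): covers B1=F, B2=F, B3=E, B4=S, B5=T, B6=E, B7=F, B8=F, B9=E, B10=F, B11=T, B12=F
input #3 (t=1, y=14): covers B1=F, B2=F, B3=E, B4=E, B5=F, B6=E, B8=T, B8=F, B9=S, B9=E, B10=F, B11=T, B12=F
input #4 (t=1, y=10): covers B1=F, B2=F, B3=E, B4=E, B5=T, B6=E, B7=T, B8=F, B9=E, B10=F, B11=T, B12=F
input #5 (t=2, y=7): covers B1=F, B2=F, B3=E, B4=S, B5=T, B6=E, B7=F, B8=F, B9=E, B10=F, B11=T, B12=F
input #6 (t=1, y=13): covers B1=F, B2=F, B3=E, B4=E, B5=F, B6=E, B8=T, B8=F, B9=S, B9=E, B10=F, B11=T, B12=F
union over all inputs: B1=F, B2=F, B3=E, B4=S, B4=E, B5=T, B5=F, B6=S, B6=E, B7=T, B7=F, B8=T, B8=F, B9=S, B9=E, B10=T, B10=F, B11=T, B12=F (19 outcomes)
checked all size-1 subsets: none covers 19 outcomes (max 13/19)
checked all size-2 subsets: none covers 19 outcomes (max 18/19)
inputs {1, 3, 4} (size 3) cover everything; no size-3 subset with a lexicographically smaller index list covers all 19

Answer: 3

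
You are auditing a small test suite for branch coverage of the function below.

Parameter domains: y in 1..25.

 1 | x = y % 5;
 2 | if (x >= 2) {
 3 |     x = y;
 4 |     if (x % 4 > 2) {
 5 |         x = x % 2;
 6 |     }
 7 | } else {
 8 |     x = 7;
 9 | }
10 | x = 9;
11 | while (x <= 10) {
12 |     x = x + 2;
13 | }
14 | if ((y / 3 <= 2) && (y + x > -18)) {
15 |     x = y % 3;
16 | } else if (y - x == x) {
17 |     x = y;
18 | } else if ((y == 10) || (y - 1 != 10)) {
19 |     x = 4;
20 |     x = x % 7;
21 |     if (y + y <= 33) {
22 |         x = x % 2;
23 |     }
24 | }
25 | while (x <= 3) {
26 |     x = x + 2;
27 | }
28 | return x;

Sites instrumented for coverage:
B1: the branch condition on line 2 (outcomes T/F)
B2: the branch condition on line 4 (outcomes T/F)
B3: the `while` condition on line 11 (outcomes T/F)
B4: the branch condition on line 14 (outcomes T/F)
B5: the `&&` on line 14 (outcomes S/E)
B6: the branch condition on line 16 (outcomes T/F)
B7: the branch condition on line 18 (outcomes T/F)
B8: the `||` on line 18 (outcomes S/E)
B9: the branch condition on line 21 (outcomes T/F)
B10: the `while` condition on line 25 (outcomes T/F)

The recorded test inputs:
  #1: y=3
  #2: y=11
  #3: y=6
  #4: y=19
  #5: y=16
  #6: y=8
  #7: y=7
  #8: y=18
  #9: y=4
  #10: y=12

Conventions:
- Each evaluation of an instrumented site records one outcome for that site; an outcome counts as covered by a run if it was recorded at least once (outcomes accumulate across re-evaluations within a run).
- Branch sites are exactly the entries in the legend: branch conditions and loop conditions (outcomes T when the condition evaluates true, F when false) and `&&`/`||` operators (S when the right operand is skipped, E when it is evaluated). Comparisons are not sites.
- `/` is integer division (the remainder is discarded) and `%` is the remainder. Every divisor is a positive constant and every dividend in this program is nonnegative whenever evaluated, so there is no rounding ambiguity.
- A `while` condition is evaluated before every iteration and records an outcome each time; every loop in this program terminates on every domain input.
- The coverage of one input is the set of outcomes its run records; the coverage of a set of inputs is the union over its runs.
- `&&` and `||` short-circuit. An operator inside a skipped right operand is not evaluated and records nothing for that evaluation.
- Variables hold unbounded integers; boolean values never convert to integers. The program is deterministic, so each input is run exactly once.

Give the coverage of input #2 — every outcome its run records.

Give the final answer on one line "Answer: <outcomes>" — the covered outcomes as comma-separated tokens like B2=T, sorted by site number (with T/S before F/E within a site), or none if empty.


Event log for input #2 (y=11):
  B1->F, B3->T, B3->F, B5->S, B4->F, B6->F, B8->E, B7->F, B10->F
as a set, this run covers: B1=F, B3=T, B3=F, B4=F, B5=S, B6=F, B7=F, B8=E, B10=F
Answer: B1=F, B3=T, B3=F, B4=F, B5=S, B6=F, B7=F, B8=E, B10=F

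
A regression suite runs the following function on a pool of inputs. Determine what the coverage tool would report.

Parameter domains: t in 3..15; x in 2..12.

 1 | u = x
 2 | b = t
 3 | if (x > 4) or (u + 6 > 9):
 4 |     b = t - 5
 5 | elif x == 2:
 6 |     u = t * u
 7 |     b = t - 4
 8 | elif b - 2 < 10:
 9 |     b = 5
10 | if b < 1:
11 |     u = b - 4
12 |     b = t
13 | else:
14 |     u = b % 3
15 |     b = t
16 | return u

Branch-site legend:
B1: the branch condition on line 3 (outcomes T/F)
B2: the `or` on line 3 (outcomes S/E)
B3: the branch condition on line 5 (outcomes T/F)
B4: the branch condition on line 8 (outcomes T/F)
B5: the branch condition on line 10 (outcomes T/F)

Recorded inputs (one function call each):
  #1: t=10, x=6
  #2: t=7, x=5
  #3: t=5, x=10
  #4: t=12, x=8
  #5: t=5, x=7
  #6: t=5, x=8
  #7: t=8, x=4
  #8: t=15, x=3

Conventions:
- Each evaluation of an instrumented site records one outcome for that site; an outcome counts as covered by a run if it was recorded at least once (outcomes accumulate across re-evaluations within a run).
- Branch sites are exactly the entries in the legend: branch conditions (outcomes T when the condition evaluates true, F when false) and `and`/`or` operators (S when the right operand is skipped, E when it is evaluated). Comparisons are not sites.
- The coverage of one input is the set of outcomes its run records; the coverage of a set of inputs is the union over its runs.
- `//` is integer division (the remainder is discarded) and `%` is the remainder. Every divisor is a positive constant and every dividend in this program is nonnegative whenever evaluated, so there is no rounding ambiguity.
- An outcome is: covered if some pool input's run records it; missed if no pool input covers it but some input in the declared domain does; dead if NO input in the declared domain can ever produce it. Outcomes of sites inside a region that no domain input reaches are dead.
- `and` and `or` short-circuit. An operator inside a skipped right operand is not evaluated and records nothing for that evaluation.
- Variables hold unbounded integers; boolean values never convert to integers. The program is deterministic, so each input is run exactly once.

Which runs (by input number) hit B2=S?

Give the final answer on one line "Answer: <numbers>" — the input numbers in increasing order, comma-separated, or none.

input #1 (t=10, x=6): produces B2=S
input #2 (t=7, x=5): produces B2=S
input #3 (t=5, x=10): produces B2=S
input #4 (t=12, x=8): produces B2=S
input #5 (t=5, x=7): produces B2=S
input #6 (t=5, x=8): produces B2=S
input #7 (t=8, x=4): does not produce B2=S
input #8 (t=15, x=3): does not produce B2=S

Answer: 1, 2, 3, 4, 5, 6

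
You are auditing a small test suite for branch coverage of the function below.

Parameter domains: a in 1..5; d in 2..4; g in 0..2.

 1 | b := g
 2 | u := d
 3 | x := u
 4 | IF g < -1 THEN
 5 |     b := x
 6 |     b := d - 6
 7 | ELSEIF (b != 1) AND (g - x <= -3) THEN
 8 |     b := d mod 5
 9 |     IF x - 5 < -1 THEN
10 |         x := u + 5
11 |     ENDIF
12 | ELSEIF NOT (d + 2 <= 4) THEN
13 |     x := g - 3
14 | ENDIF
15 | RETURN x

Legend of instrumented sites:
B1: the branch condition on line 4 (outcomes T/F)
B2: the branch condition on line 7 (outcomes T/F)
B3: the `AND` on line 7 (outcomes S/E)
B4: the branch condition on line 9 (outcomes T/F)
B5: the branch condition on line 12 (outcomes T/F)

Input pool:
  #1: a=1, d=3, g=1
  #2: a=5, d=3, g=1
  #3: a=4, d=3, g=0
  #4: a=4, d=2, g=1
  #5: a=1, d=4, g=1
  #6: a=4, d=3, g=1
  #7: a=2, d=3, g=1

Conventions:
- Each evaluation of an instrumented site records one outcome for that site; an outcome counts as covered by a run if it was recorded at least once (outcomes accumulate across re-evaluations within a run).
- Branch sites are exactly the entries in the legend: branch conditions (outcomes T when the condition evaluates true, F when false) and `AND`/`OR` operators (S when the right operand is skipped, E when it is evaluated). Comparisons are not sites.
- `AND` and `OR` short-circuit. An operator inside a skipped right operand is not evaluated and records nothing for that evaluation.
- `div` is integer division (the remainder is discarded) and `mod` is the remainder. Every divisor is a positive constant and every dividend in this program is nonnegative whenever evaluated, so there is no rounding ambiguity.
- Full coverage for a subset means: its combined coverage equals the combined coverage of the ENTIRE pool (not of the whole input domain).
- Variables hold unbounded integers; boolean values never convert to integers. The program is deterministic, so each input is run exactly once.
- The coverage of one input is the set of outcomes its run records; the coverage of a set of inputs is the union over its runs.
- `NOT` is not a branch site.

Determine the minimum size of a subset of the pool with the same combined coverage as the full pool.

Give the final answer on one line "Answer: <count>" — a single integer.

test 1 (a=1, d=3, g=1) fires B1->F, B3->S, B2->F, B5->T; hits B1=F, B2=F, B3=S, B5=T
test 2 (a=5, d=3, g=1) fires B1->F, B3->S, B2->F, B5->T; hits B1=F, B2=F, B3=S, B5=T
test 3 (a=4, d=3, g=0) fires B1->F, B3->E, B2->T, B4->T; hits B1=F, B2=T, B3=E, B4=T
test 4 (a=4, d=2, g=1) fires B1->F, B3->S, B2->F, B5->F; hits B1=F, B2=F, B3=S, B5=F
test 5 (a=1, d=4, g=1) fires B1->F, B3->S, B2->F, B5->T; hits B1=F, B2=F, B3=S, B5=T
test 6 (a=4, d=3, g=1) fires B1->F, B3->S, B2->F, B5->T; hits B1=F, B2=F, B3=S, B5=T
test 7 (a=2, d=3, g=1) fires B1->F, B3->S, B2->F, B5->T; hits B1=F, B2=F, B3=S, B5=T
the full pool covers 8 outcomes: B1=F, B2=T, B2=F, B3=S, B3=E, B4=T, B5=T, B5=F
no size-1 subset reaches all 8 outcomes (best union: 4/8)
no size-2 subset reaches all 8 outcomes (best union: 7/8)
the canonical winner is {1, 3, 4}: size 3, full 8-outcome coverage, earliest index list among size-3 covers

Answer: 3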